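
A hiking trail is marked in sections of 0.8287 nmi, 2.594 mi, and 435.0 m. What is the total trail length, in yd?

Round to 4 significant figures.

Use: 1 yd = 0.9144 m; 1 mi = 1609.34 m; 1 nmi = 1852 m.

0.8287 nmi × 1852 → 1534.75 m
2.594 mi × 1609.34 → 4174.63 m
435.0 m (already m)
Combined: 1534.75 + 4174.63 + 435 = 6144.38 m
In yd: 6144.38 / 0.9144 = 6719.58 yd

6720 yd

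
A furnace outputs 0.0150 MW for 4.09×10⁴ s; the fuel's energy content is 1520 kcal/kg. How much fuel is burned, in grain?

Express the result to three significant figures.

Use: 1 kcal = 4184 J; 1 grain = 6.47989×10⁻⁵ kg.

1.49×10⁶ grain

0.0150 MW → 15000 W
E = P × t = 15000 × 40900 = 6.135×10⁸ J
1520 kcal/kg → 6.35968×10⁶ J/kg
m = E / e_s = 6.135×10⁸ / 6.35968×10⁶ = 96.4671 kg
In grain: 96.4671 / 6.47989×10⁻⁵ = 1.48872×10⁶ grain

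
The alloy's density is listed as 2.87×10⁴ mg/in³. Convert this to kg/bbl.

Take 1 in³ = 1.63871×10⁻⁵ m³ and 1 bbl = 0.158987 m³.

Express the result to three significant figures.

278 kg/bbl

2.87×10⁴ mg/in³ × 10⁻⁶ kg/mg ÷ 1.63871×10⁻⁵ m³/in³ = 1751.38 kg/m³
1751.38 kg/m³ × 0.158987 m³/bbl = 278.447 kg/bbl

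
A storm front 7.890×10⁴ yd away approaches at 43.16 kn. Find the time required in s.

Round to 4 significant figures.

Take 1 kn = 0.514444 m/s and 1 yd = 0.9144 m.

7.890×10⁴ yd × 0.9144 → 72146.2 m
43.16 kn × 0.514444 → 22.2034 m/s
t = d / v = 72146.2 m / 22.2034 m/s = 3249.33 s

3249 s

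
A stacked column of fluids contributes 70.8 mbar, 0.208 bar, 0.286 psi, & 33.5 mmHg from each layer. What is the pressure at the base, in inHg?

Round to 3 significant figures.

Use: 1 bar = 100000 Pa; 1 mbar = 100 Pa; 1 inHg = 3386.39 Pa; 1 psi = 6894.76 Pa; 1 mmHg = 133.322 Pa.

70.8 mbar × 100 = 7080 Pa
0.208 bar × 100000 = 20800 Pa
0.286 psi × 6894.76 = 1971.9 Pa
33.5 mmHg × 133.322 = 4466.29 Pa
Combined: 7080 + 20800 + 1971.9 + 4466.29 = 34318.2 Pa
In inHg: 34318.2 / 3386.39 = 10.1342 inHg

10.1 inHg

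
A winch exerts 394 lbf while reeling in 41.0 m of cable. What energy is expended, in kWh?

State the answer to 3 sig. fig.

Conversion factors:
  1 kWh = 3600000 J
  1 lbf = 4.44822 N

394 lbf × 4.44822 → 1752.6 N
W = F × d = 1752.6 N × 41 m = 71856.6 J
71856.6 J ÷ (3600000 J/kWh) = 0.0199602 kWh

0.0200 kWh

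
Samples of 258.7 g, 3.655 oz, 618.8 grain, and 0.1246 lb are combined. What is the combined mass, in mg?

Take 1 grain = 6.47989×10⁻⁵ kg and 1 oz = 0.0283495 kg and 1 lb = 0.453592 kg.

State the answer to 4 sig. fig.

4.589×10⁵ mg

258.7 g × 0.001 = 0.2587 kg
3.655 oz × 0.0283495 = 0.103617 kg
618.8 grain × 6.47989×10⁻⁵ = 0.0400976 kg
0.1246 lb × 0.453592 = 0.0565176 kg
Total: 0.2587 + 0.103617 + 0.0400976 + 0.0565176 = 0.458932 kg
In mg: 0.458932 / 10⁻⁶ = 458932 mg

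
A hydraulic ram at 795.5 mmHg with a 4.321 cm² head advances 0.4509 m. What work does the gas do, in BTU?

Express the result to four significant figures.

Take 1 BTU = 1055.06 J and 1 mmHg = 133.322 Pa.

0.01959 BTU

795.5 mmHg → 106058 Pa
4.321 cm² → 4.321×10⁻⁴ m²
F = P × A = 106058 × 4.321×10⁻⁴ = 45.8277 N
W = F × d = 45.8277 × 0.4509 = 20.6637 J
In BTU: 20.6637 / 1055.06 = 0.0195853 BTU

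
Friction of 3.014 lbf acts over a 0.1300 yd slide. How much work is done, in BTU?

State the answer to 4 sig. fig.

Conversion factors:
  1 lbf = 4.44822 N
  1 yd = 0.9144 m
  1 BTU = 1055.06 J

0.001511 BTU

3.014 lbf × 4.44822 = 13.4069 N
0.1300 yd × 0.9144 = 0.118872 m
W = F × d = 13.4069 N × 0.118872 m = 1.59371 J
1.59371 J ÷ (1055.06 J/BTU) = 0.00151054 BTU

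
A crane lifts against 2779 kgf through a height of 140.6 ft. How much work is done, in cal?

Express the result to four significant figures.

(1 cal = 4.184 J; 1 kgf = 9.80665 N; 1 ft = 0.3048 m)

2.791×10⁵ cal

2779 kgf × 9.80665 → 27252.7 N
140.6 ft × 0.3048 → 42.8549 m
W = F × d = 27252.7 N × 42.8549 m = 1.16791×10⁶ J
1.16791×10⁶ J ÷ (4.184 J/cal) = 279137 cal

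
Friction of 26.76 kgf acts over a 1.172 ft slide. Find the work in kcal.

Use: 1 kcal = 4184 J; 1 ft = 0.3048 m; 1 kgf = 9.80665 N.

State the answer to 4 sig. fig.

26.76 kgf × 9.80665 → 262.426 N
1.172 ft × 0.3048 → 0.357226 m
W = F × d = 262.426 N × 0.357226 m = 93.7454 J
93.7454 J ÷ (4184 J/kcal) = 0.0224057 kcal

0.02241 kcal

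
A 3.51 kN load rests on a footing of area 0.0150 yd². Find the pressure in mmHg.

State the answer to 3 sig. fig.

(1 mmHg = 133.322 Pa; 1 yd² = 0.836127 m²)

3.51 kN × 1000 → 3510 N
0.0150 yd² × 0.836127 → 0.0125419 m²
P = F / A = 3510 N / 0.0125419 m² = 279862 Pa
279862 Pa ÷ (133.322 Pa/mmHg) = 2099.14 mmHg

2100 mmHg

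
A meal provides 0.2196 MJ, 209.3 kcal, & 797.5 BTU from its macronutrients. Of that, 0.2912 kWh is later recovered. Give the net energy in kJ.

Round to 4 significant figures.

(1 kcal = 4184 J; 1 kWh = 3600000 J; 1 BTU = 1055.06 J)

888.4 kJ

0.2196 MJ × 1000000 = 219600 J
209.3 kcal × 4184 = 875711 J
797.5 BTU × 1055.06 = 841410 J
0.2912 kWh × 3600000 = 1.04832×10⁶ J
Result: 219600 + 875711 + 841410 − 1.04832×10⁶ = 888401 J
In kJ: 888401 / 1000 = 888.401 kJ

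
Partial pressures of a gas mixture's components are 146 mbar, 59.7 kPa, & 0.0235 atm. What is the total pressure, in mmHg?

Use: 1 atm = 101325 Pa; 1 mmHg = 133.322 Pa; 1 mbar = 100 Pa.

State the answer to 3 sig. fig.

575 mmHg

146 mbar × 100 → 14600 Pa
59.7 kPa × 1000 → 59700 Pa
0.0235 atm × 101325 → 2381.14 Pa
Combined: 14600 + 59700 + 2381.14 = 76681.1 Pa
In mmHg: 76681.1 / 133.322 = 575.157 mmHg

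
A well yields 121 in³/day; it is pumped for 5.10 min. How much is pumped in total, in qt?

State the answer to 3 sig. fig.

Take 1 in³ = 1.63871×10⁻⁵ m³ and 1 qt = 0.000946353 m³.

0.00742 qt

121 in³/day → 2.29495×10⁻⁸ m³/s
5.10 min → 306 s
V = Q × t = 2.29495×10⁻⁸ × 306 = 7.02255×10⁻⁶ m³
In qt: 7.02255×10⁻⁶ / 0.000946353 = 0.00742065 qt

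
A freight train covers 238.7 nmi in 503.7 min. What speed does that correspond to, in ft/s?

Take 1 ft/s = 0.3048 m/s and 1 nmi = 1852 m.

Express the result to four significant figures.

47.99 ft/s

238.7 nmi × 1852 = 442072 m
503.7 min × 60 = 30222 s
v = d / t = 442072 m / 30222 s = 14.6275 m/s
14.6275 m/s ÷ (0.3048 m/s/ft/s) = 47.9905 ft/s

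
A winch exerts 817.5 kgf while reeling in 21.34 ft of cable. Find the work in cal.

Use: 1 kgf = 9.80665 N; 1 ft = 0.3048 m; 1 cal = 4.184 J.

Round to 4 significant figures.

817.5 kgf × 9.80665 = 8016.94 N
21.34 ft × 0.3048 = 6.50443 m
W = F × d = 8016.94 N × 6.50443 m = 52145.6 J
52145.6 J ÷ (4.184 J/cal) = 12463.1 cal

1.246×10⁴ cal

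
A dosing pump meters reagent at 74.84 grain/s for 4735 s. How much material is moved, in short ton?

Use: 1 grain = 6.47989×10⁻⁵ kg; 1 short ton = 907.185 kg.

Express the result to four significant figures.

0.02531 short ton

74.84 grain/s → 0.00484955 kg/s
m = ṁ × t = 0.00484955 × 4735 = 22.9626 kg
In short ton: 22.9626 / 907.185 = 0.0253119 short ton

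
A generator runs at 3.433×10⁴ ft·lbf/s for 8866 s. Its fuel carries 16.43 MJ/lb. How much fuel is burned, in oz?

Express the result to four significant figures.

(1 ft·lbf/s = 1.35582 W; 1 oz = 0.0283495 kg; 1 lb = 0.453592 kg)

401.9 oz

3.433×10⁴ ft·lbf/s → 46545.3 W
E = P × t = 46545.3 × 8866 = 4.12671×10⁸ J
16.43 MJ/lb → 3.6222×10⁷ J/kg
m = E / e_s = 4.12671×10⁸ / 3.6222×10⁷ = 11.3928 kg
In oz: 11.3928 / 0.0283495 = 401.87 oz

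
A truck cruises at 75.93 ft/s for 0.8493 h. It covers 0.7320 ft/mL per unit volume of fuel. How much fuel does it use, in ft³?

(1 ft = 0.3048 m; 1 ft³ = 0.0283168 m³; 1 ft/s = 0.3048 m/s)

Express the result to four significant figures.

75.93 ft/s → 23.1435 m/s
0.8493 h → 3057.48 s
d = v × t = 23.1435 × 3057.48 = 70760.8 m
0.7320 ft/mL → 223114 m/m³
V = d / (distance per unit fuel) = 70760.8 / 223114 = 0.317151 m³
In ft³: 0.317151 / 0.0283168 = 11.2001 ft³

11.20 ft³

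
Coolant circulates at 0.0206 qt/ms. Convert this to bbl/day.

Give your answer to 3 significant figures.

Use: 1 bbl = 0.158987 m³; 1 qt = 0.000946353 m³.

1.06×10⁴ bbl/day

0.0206 qt/ms × 0.000946353 m³/qt ÷ 0.001 s/ms = 0.0194949 m³/s
0.0194949 m³/s ÷ 0.158987 m³/bbl × 86400 s/day = 10594.3 bbl/day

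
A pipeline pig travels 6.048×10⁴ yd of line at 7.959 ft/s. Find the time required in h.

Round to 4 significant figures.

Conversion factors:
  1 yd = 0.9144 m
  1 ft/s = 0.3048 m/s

6.048×10⁴ yd × 0.9144 = 55302.9 m
7.959 ft/s × 0.3048 = 2.4259 m/s
t = d / v = 55302.9 m / 2.4259 m/s = 22796.9 s
22796.9 s ÷ (3600 s/h) = 6.33247 h

6.332 h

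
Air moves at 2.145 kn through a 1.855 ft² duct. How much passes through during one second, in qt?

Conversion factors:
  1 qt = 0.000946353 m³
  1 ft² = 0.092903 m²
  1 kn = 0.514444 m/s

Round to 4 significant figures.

200.9 qt

2.145 kn × 0.514444 → 1.10348 m/s
1.855 ft² × 0.092903 → 0.172335 m²
V = v × A × t = 1.10348 m/s × 0.172335 m² × 1 s = 0.190168 m³
0.190168 m³ ÷ (0.000946353 m³/qt) = 200.948 qt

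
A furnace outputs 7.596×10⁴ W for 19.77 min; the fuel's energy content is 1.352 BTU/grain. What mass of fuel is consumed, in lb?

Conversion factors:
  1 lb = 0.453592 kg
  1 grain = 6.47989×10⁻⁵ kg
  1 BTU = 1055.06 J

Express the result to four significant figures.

9.024 lb

19.77 min → 1186.2 s
E = P × t = 75960 × 1186.2 = 9.01038×10⁷ J
1.352 BTU/grain → 2.20134×10⁷ J/kg
m = E / e_s = 9.01038×10⁷ / 2.20134×10⁷ = 4.09313 kg
In lb: 4.09313 / 0.453592 = 9.02381 lb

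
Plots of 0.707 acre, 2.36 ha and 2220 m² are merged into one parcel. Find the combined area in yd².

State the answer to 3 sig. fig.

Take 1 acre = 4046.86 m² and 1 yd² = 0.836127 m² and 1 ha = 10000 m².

3.43×10⁴ yd²

0.707 acre × 4046.86 = 2861.13 m²
2.36 ha × 10000 = 23600 m²
2220 m² (already m²)
Sum: 2861.13 + 23600 + 2220 = 28681.1 m²
In yd²: 28681.1 / 0.836127 = 34302.3 yd²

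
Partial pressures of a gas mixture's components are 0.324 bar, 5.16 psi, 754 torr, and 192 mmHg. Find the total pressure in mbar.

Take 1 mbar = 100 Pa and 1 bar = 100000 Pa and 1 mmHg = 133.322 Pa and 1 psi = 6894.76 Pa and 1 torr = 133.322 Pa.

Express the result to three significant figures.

1940 mbar

0.324 bar × 100000 → 32400 Pa
5.16 psi × 6894.76 → 35577 Pa
754 torr × 133.322 → 100525 Pa
192 mmHg × 133.322 → 25597.8 Pa
Combined: 32400 + 35577 + 100525 + 25597.8 = 194100 Pa
In mbar: 194100 / 100 = 1941 mbar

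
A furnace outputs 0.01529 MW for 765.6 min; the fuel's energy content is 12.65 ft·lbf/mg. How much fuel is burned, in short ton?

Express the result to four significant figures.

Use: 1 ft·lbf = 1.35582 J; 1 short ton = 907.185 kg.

0.04514 short ton

0.01529 MW → 15290 W
765.6 min → 45936 s
E = P × t = 15290 × 45936 = 7.02361×10⁸ J
12.65 ft·lbf/mg → 1.71511×10⁷ J/kg
m = E / e_s = 7.02361×10⁸ / 1.71511×10⁷ = 40.9514 kg
In short ton: 40.9514 / 907.185 = 0.0451412 short ton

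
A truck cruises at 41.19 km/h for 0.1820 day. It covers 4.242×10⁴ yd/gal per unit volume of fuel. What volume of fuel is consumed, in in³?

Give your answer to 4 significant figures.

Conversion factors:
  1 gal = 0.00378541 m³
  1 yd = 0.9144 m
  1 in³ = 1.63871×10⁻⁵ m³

41.19 km/h → 11.4417 m/s
0.1820 day → 15724.8 s
d = v × t = 11.4417 × 15724.8 = 179918 m
4.242×10⁴ yd/gal → 1.02469×10⁷ m/m³
V = d / (distance per unit fuel) = 179918 / 1.02469×10⁷ = 0.0175583 m³
In in³: 0.0175583 / 1.63871×10⁻⁵ = 1071.47 in³

1071 in³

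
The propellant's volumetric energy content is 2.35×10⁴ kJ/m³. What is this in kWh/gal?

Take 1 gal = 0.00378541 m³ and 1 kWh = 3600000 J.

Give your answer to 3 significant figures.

2.35×10⁴ kJ/m³ × 1000 J/kJ = 2.35×10⁷ J/m³
2.35×10⁷ J/m³ ÷ 3600000 J/kWh × 0.00378541 m³/gal = 0.0247103 kWh/gal

0.0247 kWh/gal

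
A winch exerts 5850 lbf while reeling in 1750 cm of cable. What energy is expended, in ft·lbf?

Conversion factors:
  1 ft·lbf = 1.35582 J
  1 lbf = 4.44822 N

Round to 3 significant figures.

3.36×10⁵ ft·lbf

5850 lbf × 4.44822 → 26022.1 N
1750 cm × 0.01 → 17.5 m
W = F × d = 26022.1 N × 17.5 m = 455387 J
455387 J ÷ (1.35582 J/ft·lbf) = 335876 ft·lbf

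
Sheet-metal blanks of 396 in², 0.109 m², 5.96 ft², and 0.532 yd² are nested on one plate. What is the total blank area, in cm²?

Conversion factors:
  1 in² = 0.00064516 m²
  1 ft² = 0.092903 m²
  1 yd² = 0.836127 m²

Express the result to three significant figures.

1.36×10⁴ cm²

396 in² × 0.00064516 → 0.255483 m²
0.109 m² (already m²)
5.96 ft² × 0.092903 → 0.553702 m²
0.532 yd² × 0.836127 → 0.44482 m²
Sum: 0.255483 + 0.109 + 0.553702 + 0.44482 = 1.363 m²
In cm²: 1.363 / 0.0001 = 13630 cm²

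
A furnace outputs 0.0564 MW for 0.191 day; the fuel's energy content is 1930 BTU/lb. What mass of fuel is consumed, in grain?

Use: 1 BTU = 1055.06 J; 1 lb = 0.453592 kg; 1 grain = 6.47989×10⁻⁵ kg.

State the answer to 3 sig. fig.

3.20×10⁶ grain

0.0564 MW → 56400 W
0.191 day → 16502.4 s
E = P × t = 56400 × 16502.4 = 9.30735×10⁸ J
1930 BTU/lb → 4.4892×10⁶ J/kg
m = E / e_s = 9.30735×10⁸ / 4.4892×10⁶ = 207.328 kg
In grain: 207.328 / 6.47989×10⁻⁵ = 3.19956×10⁶ grain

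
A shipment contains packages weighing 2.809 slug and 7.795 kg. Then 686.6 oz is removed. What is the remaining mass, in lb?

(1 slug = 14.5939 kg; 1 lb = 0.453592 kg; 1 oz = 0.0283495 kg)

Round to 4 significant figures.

64.65 lb

2.809 slug × 14.5939 = 40.9943 kg
7.795 kg (already kg)
686.6 oz × 0.0283495 = 19.4648 kg
Result: 40.9943 + 7.795 − 19.4648 = 29.3245 kg
In lb: 29.3245 / 0.453592 = 64.6495 lb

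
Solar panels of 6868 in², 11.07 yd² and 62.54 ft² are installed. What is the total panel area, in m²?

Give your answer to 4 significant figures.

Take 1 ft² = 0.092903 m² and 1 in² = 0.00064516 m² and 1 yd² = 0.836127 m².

19.50 m²

6868 in² × 0.00064516 → 4.43096 m²
11.07 yd² × 0.836127 → 9.25593 m²
62.54 ft² × 0.092903 → 5.81015 m²
Total: 4.43096 + 9.25593 + 5.81015 = 19.497 m²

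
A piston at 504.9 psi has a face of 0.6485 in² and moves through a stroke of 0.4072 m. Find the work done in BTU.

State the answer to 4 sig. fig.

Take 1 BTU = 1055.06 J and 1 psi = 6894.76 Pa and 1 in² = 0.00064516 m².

0.5621 BTU

504.9 psi → 3.48116×10⁶ Pa
0.6485 in² → 4.18386×10⁻⁴ m²
F = P × A = 3.48116×10⁶ × 4.18386×10⁻⁴ = 1456.47 N
W = F × d = 1456.47 × 0.4072 = 593.075 J
In BTU: 593.075 / 1055.06 = 0.562124 BTU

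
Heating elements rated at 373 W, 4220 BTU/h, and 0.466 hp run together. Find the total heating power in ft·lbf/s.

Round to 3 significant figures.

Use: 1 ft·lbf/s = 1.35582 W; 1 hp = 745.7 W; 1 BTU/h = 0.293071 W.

1440 ft·lbf/s

373 W (already W)
4220 BTU/h × 0.293071 = 1236.76 W
0.466 hp × 745.7 = 347.496 W
Combined: 373 + 1236.76 + 347.496 = 1957.26 W
In ft·lbf/s: 1957.26 / 1.35582 = 1443.6 ft·lbf/s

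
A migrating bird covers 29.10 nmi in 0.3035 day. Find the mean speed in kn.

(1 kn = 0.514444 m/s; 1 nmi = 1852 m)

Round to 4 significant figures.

3.995 kn

29.10 nmi × 1852 → 53893.2 m
0.3035 day × 86400 → 26222.4 s
v = d / t = 53893.2 m / 26222.4 s = 2.05524 m/s
2.05524 m/s ÷ (0.514444 m/s/kn) = 3.99507 kn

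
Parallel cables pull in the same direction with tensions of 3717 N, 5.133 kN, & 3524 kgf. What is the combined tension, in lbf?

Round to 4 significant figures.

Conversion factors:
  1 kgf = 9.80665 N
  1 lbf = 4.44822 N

3717 N (already N)
5.133 kN × 1000 = 5133 N
3524 kgf × 9.80665 = 34558.6 N
Sum: 3717 + 5133 + 34558.6 = 43408.6 N
In lbf: 43408.6 / 4.44822 = 9758.65 lbf

9759 lbf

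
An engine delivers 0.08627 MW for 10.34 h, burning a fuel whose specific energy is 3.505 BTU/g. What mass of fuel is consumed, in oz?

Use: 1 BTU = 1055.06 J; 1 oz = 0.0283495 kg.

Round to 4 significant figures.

0.08627 MW → 86270 W
10.34 h → 37224 s
E = P × t = 86270 × 37224 = 3.21131×10⁹ J
3.505 BTU/g → 3.69799×10⁶ J/kg
m = E / e_s = 3.21131×10⁹ / 3.69799×10⁶ = 868.393 kg
In oz: 868.393 / 0.0283495 = 30631.7 oz

3.063×10⁴ oz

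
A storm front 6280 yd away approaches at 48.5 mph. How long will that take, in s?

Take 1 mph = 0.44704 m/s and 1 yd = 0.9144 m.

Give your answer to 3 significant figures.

6280 yd × 0.9144 = 5742.43 m
48.5 mph × 0.44704 = 21.6814 m/s
t = d / v = 5742.43 m / 21.6814 m/s = 264.855 s

265 s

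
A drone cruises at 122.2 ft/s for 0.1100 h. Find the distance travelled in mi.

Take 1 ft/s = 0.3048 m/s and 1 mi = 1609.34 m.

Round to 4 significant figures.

122.2 ft/s × 0.3048 = 37.2466 m/s
0.1100 h × 3600 = 396 s
d = v × t = 37.2466 m/s × 396 s = 14749.7 m
14749.7 m ÷ (1609.34 m/mi) = 9.16506 mi

9.165 mi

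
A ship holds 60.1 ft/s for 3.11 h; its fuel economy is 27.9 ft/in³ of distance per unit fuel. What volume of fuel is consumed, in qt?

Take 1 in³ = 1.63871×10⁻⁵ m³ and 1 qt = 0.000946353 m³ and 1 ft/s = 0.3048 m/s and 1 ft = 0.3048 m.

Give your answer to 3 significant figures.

418 qt

60.1 ft/s → 18.3185 m/s
3.11 h → 11196 s
d = v × t = 18.3185 × 11196 = 205094 m
27.9 ft/in³ → 518940 m/m³
V = d / (distance per unit fuel) = 205094 / 518940 = 0.395217 m³
In qt: 0.395217 / 0.000946353 = 417.621 qt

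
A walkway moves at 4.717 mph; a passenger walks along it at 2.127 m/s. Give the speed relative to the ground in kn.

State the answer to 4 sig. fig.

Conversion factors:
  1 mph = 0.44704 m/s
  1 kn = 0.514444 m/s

4.717 mph × 0.44704 = 2.10869 m/s
2.127 m/s (already m/s)
Sum: 2.10869 + 2.127 = 4.23569 m/s
In kn: 4.23569 / 0.514444 = 8.23353 kn

8.234 kn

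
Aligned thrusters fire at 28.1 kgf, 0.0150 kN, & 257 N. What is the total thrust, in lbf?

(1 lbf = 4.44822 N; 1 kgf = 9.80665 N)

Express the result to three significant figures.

28.1 kgf × 9.80665 → 275.567 N
0.0150 kN × 1000 → 15 N
257 N (already N)
Combined: 275.567 + 15 + 257 = 547.567 N
In lbf: 547.567 / 4.44822 = 123.098 lbf

123 lbf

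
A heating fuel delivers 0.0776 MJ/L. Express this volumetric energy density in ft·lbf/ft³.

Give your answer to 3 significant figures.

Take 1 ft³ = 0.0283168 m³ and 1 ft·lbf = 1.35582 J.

1.62×10⁶ ft·lbf/ft³

0.0776 MJ/L × 1000000 J/MJ ÷ 0.001 m³/L = 7.76×10⁷ J/m³
7.76×10⁷ J/m³ ÷ 1.35582 J/ft·lbf × 0.0283168 m³/ft³ = 1.6207×10⁶ ft·lbf/ft³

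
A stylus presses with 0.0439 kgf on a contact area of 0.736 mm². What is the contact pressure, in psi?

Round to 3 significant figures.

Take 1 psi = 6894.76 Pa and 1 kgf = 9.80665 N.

84.8 psi

0.0439 kgf × 9.80665 = 0.430512 N
0.736 mm² × 10⁻⁶ = 7.36×10⁻⁷ m²
P = F / A = 0.430512 N / 7.36×10⁻⁷ m² = 584935 Pa
584935 Pa ÷ (6894.76 Pa/psi) = 84.8376 psi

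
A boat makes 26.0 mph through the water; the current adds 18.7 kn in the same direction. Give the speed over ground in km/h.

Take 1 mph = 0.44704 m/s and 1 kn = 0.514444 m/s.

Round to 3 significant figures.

26.0 mph × 0.44704 = 11.623 m/s
18.7 kn × 0.514444 = 9.6201 m/s
Combined: 11.623 + 9.6201 = 21.2431 m/s
In km/h: 21.2431 / (1/3.6) = 76.4752 km/h

76.5 km/h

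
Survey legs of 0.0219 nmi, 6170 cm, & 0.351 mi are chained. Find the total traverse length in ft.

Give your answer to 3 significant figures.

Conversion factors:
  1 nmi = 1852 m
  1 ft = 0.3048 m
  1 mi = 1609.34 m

2190 ft

0.0219 nmi × 1852 = 40.5588 m
6170 cm × 0.01 = 61.7 m
0.351 mi × 1609.34 = 564.878 m
Total: 40.5588 + 61.7 + 564.878 = 667.137 m
In ft: 667.137 / 0.3048 = 2188.77 ft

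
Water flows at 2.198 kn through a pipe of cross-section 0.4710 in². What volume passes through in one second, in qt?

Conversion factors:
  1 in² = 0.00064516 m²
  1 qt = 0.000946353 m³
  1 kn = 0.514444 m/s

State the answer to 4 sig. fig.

0.3631 qt

2.198 kn × 0.514444 = 1.13075 m/s
0.4710 in² × 0.00064516 = 3.0387×10⁻⁴ m²
V = v × A × t = 1.13075 m/s × 3.0387×10⁻⁴ m² × 1 s = 3.43601×10⁻⁴ m³
3.43601×10⁻⁴ m³ ÷ (0.000946353 m³/qt) = 0.363079 qt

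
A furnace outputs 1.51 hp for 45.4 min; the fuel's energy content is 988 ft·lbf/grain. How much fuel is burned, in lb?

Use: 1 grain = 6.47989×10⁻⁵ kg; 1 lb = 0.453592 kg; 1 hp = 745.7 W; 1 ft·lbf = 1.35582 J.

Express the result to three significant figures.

1.51 hp → 1126.01 W
45.4 min → 2724 s
E = P × t = 1126.01 × 2724 = 3.06725×10⁶ J
988 ft·lbf/grain → 2.06724×10⁷ J/kg
m = E / e_s = 3.06725×10⁶ / 2.06724×10⁷ = 0.148374 kg
In lb: 0.148374 / 0.453592 = 0.327109 lb

0.327 lb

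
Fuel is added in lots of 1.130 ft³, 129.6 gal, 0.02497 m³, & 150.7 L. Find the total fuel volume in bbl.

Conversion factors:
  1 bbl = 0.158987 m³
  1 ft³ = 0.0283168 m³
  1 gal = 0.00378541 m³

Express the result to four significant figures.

4.392 bbl

1.130 ft³ × 0.0283168 = 0.031998 m³
129.6 gal × 0.00378541 = 0.490589 m³
0.02497 m³ (already m³)
150.7 L × 0.001 = 0.1507 m³
Sum: 0.031998 + 0.490589 + 0.02497 + 0.1507 = 0.698257 m³
In bbl: 0.698257 / 0.158987 = 4.39191 bbl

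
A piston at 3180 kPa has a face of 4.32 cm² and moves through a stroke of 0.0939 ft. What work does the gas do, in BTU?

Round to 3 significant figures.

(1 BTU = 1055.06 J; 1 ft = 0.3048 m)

3180 kPa → 3.18×10⁶ Pa
4.32 cm² → 4.32×10⁻⁴ m²
F = P × A = 3.18×10⁶ × 4.32×10⁻⁴ = 1373.76 N
0.0939 ft → 0.0286207 m
W = F × d = 1373.76 × 0.0286207 = 39.318 J
In BTU: 39.318 / 1055.06 = 0.0372661 BTU

0.0373 BTU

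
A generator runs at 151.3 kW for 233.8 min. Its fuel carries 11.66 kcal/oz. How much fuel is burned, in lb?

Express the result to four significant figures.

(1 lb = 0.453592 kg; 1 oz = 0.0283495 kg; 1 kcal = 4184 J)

151.3 kW → 151300 W
233.8 min → 14028 s
E = P × t = 151300 × 14028 = 2.12244×10⁹ J
11.66 kcal/oz → 1.72086×10⁶ J/kg
m = E / e_s = 2.12244×10⁹ / 1.72086×10⁶ = 1233.36 kg
In lb: 1233.36 / 0.453592 = 2719.1 lb

2719 lb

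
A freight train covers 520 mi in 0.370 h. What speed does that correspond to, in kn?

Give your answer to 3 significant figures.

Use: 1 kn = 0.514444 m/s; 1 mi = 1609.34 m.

520 mi × 1609.34 = 836857 m
0.370 h × 3600 = 1332 s
v = d / t = 836857 m / 1332 s = 628.271 m/s
628.271 m/s ÷ (0.514444 m/s/kn) = 1221.26 kn

1220 kn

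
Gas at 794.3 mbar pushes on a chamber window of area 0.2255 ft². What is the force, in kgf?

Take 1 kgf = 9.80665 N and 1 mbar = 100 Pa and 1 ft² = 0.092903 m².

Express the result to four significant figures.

794.3 mbar × 100 → 79430 Pa
0.2255 ft² × 0.092903 → 0.0209496 m²
F = P × A = 79430 Pa × 0.0209496 m² = 1664.03 N
1664.03 N ÷ (9.80665 N/kgf) = 169.684 kgf

169.7 kgf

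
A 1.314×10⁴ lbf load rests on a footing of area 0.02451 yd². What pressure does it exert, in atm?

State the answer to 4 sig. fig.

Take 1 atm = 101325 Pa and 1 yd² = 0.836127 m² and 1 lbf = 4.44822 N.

1.314×10⁴ lbf × 4.44822 = 58449.6 N
0.02451 yd² × 0.836127 = 0.0204935 m²
P = F / A = 58449.6 N / 0.0204935 m² = 2.8521×10⁶ Pa
2.8521×10⁶ Pa ÷ (101325 Pa/atm) = 28.148 atm

28.15 atm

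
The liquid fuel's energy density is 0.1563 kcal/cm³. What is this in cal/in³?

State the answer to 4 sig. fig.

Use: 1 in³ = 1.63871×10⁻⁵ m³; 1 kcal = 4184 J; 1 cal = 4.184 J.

0.1563 kcal/cm³ × 4184 J/kcal ÷ 10⁻⁶ m³/cm³ = 6.53959×10⁸ J/m³
6.53959×10⁸ J/m³ ÷ 4.184 J/cal × 1.63871×10⁻⁵ m³/in³ = 2561.3 cal/in³

2561 cal/in³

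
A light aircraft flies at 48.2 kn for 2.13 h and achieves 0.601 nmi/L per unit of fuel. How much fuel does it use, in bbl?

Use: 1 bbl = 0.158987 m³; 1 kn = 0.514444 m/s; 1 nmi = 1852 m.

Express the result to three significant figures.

1.07 bbl

48.2 kn → 24.7962 m/s
2.13 h → 7668 s
d = v × t = 24.7962 × 7668 = 190137 m
0.601 nmi/L → 1.11305×10⁶ m/m³
V = d / (distance per unit fuel) = 190137 / 1.11305×10⁶ = 0.170825 m³
In bbl: 0.170825 / 0.158987 = 1.07446 bbl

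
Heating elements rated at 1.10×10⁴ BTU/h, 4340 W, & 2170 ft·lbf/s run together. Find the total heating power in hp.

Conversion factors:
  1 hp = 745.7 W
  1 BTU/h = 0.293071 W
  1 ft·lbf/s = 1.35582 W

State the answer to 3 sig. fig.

1.10×10⁴ BTU/h × 0.293071 = 3223.78 W
4340 W (already W)
2170 ft·lbf/s × 1.35582 = 2942.13 W
Combined: 3223.78 + 4340 + 2942.13 = 10505.9 W
In hp: 10505.9 / 745.7 = 14.0886 hp

14.1 hp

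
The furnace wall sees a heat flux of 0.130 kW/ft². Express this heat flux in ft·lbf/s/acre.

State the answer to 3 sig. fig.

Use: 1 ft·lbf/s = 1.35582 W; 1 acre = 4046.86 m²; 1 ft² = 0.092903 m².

0.130 kW/ft² × 1000 W/kW ÷ 0.092903 m²/ft² = 1399.31 W/m²
1399.31 W/m² ÷ 1.35582 W/ft·lbf/s × 4046.86 m²/acre = 4.17667×10⁶ ft·lbf/s/acre

4.18×10⁶ ft·lbf/s/acre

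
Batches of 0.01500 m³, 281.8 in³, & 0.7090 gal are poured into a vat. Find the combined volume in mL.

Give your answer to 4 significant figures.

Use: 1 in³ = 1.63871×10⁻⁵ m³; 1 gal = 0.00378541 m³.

0.01500 m³ (already m³)
281.8 in³ × 1.63871×10⁻⁵ = 0.00461788 m³
0.7090 gal × 0.00378541 = 0.00268386 m³
Combined: 0.015 + 0.00461788 + 0.00268386 = 0.0223017 m³
In mL: 0.0223017 / 10⁻⁶ = 22301.7 mL

2.230×10⁴ mL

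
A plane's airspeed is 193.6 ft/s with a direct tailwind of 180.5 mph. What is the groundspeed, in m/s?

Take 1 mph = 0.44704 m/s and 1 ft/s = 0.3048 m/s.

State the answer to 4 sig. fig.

139.7 m/s

193.6 ft/s × 0.3048 → 59.0093 m/s
180.5 mph × 0.44704 → 80.6907 m/s
Sum: 59.0093 + 80.6907 = 139.7 m/s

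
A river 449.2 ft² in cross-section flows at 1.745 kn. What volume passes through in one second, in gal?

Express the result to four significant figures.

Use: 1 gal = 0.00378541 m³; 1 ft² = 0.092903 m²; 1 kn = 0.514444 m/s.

1.745 kn × 0.514444 = 0.897705 m/s
449.2 ft² × 0.092903 = 41.732 m²
V = v × A × t = 0.897705 m/s × 41.732 m² × 1 s = 37.463 m³
37.463 m³ ÷ (0.00378541 m³/gal) = 9896.68 gal

9897 gal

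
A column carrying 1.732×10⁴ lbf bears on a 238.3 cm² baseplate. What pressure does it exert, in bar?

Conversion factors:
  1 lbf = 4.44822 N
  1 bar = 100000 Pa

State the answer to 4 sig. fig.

1.732×10⁴ lbf × 4.44822 = 77043.2 N
238.3 cm² × 0.0001 = 0.02383 m²
P = F / A = 77043.2 N / 0.02383 m² = 3.23303×10⁶ Pa
3.23303×10⁶ Pa ÷ (100000 Pa/bar) = 32.3303 bar

32.33 bar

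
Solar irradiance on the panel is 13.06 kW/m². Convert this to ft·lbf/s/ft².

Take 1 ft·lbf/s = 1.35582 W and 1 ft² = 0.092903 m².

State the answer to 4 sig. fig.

13.06 kW/m² × 1000 W/kW = 13060 W/m²
13060 W/m² ÷ 1.35582 W/ft·lbf/s × 0.092903 m²/ft² = 894.893 ft·lbf/s/ft²

894.9 ft·lbf/s/ft²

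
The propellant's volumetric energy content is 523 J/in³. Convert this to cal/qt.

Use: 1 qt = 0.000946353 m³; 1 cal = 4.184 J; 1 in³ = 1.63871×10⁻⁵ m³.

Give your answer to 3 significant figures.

523 J/in³ ÷ 1.63871×10⁻⁵ m³/in³ = 3.19153×10⁷ J/m³
3.19153×10⁷ J/m³ ÷ 4.184 J/cal × 0.000946353 m³/qt = 7218.72 cal/qt

7220 cal/qt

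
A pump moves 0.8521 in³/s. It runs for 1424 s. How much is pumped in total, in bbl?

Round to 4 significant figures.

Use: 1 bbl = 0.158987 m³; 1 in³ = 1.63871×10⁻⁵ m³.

0.1251 bbl

0.8521 in³/s → 1.39634×10⁻⁵ m³/s
V = Q × t = 1.39634×10⁻⁵ × 1424 = 0.0198839 m³
In bbl: 0.0198839 / 0.158987 = 0.125066 bbl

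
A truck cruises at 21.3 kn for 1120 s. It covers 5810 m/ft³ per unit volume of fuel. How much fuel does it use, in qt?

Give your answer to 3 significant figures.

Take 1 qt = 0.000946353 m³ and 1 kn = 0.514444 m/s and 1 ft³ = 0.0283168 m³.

21.3 kn → 10.9577 m/s
d = v × t = 10.9577 × 1120 = 12272.6 m
5810 m/ft³ → 205179 m/m³
V = d / (distance per unit fuel) = 12272.6 / 205179 = 0.0598141 m³
In qt: 0.0598141 / 0.000946353 = 63.2049 qt

63.2 qt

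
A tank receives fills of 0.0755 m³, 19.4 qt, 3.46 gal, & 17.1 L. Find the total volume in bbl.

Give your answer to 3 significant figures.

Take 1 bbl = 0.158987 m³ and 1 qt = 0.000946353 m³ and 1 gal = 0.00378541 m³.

0.0755 m³ (already m³)
19.4 qt × 0.000946353 = 0.0183592 m³
3.46 gal × 0.00378541 = 0.0130975 m³
17.1 L × 0.001 = 0.0171 m³
Total: 0.0755 + 0.0183592 + 0.0130975 + 0.0171 = 0.124057 m³
In bbl: 0.124057 / 0.158987 = 0.780297 bbl

0.780 bbl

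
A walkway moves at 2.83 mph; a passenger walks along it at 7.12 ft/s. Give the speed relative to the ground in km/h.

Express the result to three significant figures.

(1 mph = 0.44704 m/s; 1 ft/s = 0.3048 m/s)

12.4 km/h

2.83 mph × 0.44704 = 1.26512 m/s
7.12 ft/s × 0.3048 = 2.17018 m/s
Total: 1.26512 + 2.17018 = 3.4353 m/s
In km/h: 3.4353 / (1/3.6) = 12.3671 km/h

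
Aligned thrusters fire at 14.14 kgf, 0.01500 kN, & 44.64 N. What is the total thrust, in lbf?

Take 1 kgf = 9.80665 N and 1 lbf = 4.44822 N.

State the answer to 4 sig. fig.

14.14 kgf × 9.80665 = 138.666 N
0.01500 kN × 1000 = 15 N
44.64 N (already N)
Total: 138.666 + 15 + 44.64 = 198.306 N
In lbf: 198.306 / 4.44822 = 44.581 lbf

44.58 lbf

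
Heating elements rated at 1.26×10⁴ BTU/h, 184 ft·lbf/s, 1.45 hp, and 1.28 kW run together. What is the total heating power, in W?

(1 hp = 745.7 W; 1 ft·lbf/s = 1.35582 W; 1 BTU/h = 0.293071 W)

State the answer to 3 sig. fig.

6300 W

1.26×10⁴ BTU/h × 0.293071 = 3692.69 W
184 ft·lbf/s × 1.35582 = 249.471 W
1.45 hp × 745.7 = 1081.27 W
1.28 kW × 1000 = 1280 W
Sum: 3692.69 + 249.471 + 1081.27 + 1280 = 6303.43 W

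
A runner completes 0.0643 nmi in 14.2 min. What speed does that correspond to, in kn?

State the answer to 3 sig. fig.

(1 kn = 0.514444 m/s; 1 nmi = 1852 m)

0.0643 nmi × 1852 = 119.084 m
14.2 min × 60 = 852 s
v = d / t = 119.084 m / 852 s = 0.13977 m/s
0.13977 m/s ÷ (0.514444 m/s/kn) = 0.271691 kn

0.272 kn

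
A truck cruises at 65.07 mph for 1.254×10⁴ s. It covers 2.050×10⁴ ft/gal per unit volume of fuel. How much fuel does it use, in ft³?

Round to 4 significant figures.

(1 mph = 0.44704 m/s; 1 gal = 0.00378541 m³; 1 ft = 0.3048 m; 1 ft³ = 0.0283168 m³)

7.804 ft³

65.07 mph → 29.0889 m/s
d = v × t = 29.0889 × 12540 = 364775 m
2.050×10⁴ ft/gal → 1.65065×10⁶ m/m³
V = d / (distance per unit fuel) = 364775 / 1.65065×10⁶ = 0.220989 m³
In ft³: 0.220989 / 0.0283168 = 7.80417 ft³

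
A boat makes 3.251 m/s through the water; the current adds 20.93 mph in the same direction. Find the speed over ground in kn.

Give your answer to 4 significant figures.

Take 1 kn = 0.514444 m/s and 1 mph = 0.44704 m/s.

3.251 m/s (already m/s)
20.93 mph × 0.44704 = 9.35655 m/s
Total: 3.251 + 9.35655 = 12.6076 m/s
In kn: 12.6076 / 0.514444 = 24.5072 kn

24.51 kn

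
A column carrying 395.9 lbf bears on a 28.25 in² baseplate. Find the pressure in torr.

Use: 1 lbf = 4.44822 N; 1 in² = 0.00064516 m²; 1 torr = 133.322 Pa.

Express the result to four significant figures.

395.9 lbf × 4.44822 → 1761.05 N
28.25 in² × 0.00064516 → 0.0182258 m²
P = F / A = 1761.05 N / 0.0182258 m² = 96624 Pa
96624 Pa ÷ (133.322 Pa/torr) = 724.742 torr

724.7 torr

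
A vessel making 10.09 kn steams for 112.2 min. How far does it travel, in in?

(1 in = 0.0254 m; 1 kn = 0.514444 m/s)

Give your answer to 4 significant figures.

10.09 kn × 0.514444 → 5.19074 m/s
112.2 min × 60 → 6732 s
d = v × t = 5.19074 m/s × 6732 s = 34944.1 m
34944.1 m ÷ (0.0254 m/in) = 1.37575×10⁶ in

1.376×10⁶ in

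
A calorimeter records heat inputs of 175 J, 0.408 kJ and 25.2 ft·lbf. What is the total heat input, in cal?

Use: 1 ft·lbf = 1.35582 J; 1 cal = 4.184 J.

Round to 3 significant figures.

175 J (already J)
0.408 kJ × 1000 = 408 J
25.2 ft·lbf × 1.35582 = 34.1667 J
Combined: 175 + 408 + 34.1667 = 617.167 J
In cal: 617.167 / 4.184 = 147.506 cal

148 cal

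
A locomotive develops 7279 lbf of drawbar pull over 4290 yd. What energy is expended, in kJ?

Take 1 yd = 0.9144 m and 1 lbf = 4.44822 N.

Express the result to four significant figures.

7279 lbf × 4.44822 → 32378.6 N
4290 yd × 0.9144 → 3922.78 m
W = F × d = 32378.6 N × 3922.78 m = 1.27014×10⁸ J
1.27014×10⁸ J ÷ (1000 J/kJ) = 127014 kJ

1.270×10⁵ kJ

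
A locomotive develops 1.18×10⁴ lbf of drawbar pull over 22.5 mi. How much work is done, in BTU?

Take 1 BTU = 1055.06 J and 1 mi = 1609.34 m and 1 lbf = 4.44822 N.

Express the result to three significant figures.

1.18×10⁴ lbf × 4.44822 → 52489 N
22.5 mi × 1609.34 → 36210.2 m
W = F × d = 52489 N × 36210.2 m = 1.90064×10⁹ J
1.90064×10⁹ J ÷ (1055.06 J/BTU) = 1.80145×10⁶ BTU

1.80×10⁶ BTU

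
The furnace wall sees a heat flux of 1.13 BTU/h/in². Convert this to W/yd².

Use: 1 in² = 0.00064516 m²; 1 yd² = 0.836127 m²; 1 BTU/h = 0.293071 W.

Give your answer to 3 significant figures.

429 W/yd²

1.13 BTU/h/in² × 0.293071 W/BTU/h ÷ 0.00064516 m²/in² = 513.315 W/m²
513.315 W/m² × 0.836127 m²/yd² = 429.197 W/yd²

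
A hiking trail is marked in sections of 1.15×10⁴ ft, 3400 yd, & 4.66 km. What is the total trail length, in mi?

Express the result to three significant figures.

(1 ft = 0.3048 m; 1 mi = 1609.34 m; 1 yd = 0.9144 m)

1.15×10⁴ ft × 0.3048 = 3505.2 m
3400 yd × 0.9144 = 3108.96 m
4.66 km × 1000 = 4660 m
Sum: 3505.2 + 3108.96 + 4660 = 11274.2 m
In mi: 11274.2 / 1609.34 = 7.00548 mi

7.01 mi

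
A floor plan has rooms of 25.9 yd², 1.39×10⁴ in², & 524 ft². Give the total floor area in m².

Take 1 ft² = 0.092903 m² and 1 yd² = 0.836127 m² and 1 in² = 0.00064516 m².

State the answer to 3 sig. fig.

79.3 m²

25.9 yd² × 0.836127 → 21.6557 m²
1.39×10⁴ in² × 0.00064516 → 8.96772 m²
524 ft² × 0.092903 → 48.6812 m²
Combined: 21.6557 + 8.96772 + 48.6812 = 79.3046 m²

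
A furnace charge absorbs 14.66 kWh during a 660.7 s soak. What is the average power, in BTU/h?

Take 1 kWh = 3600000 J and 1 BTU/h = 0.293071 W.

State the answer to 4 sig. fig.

2.726×10⁵ BTU/h

14.66 kWh × 3600000 → 5.2776×10⁷ J
P = E / t = 5.2776×10⁷ J / 660.7 s = 79878.9 W
79878.9 W ÷ (0.293071 W/BTU/h) = 272558 BTU/h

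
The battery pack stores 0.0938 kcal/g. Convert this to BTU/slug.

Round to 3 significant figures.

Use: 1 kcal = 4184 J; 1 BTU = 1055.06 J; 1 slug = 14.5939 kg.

5430 BTU/slug

0.0938 kcal/g × 4184 J/kcal ÷ 0.001 kg/g = 392459 J/kg
392459 J/kg ÷ 1055.06 J/BTU × 14.5939 kg/slug = 5428.61 BTU/slug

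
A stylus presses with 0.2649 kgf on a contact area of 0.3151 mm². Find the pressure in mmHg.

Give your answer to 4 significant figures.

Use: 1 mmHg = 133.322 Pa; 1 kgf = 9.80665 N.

6.184×10⁴ mmHg

0.2649 kgf × 9.80665 → 2.59778 N
0.3151 mm² × 10⁻⁶ → 3.151×10⁻⁷ m²
P = F / A = 2.59778 N / 3.151×10⁻⁷ m² = 8.2443×10⁶ Pa
8.2443×10⁶ Pa ÷ (133.322 Pa/mmHg) = 61837.5 mmHg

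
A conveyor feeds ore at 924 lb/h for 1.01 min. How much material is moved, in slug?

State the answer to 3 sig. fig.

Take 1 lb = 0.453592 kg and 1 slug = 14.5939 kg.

0.483 slug

924 lb/h → 0.116422 kg/s
1.01 min → 60.6 s
m = ṁ × t = 0.116422 × 60.6 = 7.05517 kg
In slug: 7.05517 / 14.5939 = 0.483433 slug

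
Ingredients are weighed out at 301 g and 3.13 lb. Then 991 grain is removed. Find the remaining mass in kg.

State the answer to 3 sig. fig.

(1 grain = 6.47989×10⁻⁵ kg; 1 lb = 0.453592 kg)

301 g × 0.001 = 0.301 kg
3.13 lb × 0.453592 = 1.41974 kg
991 grain × 6.47989×10⁻⁵ = 0.0642157 kg
Net: 0.301 + 1.41974 − 0.0642157 = 1.65652 kg

1.66 kg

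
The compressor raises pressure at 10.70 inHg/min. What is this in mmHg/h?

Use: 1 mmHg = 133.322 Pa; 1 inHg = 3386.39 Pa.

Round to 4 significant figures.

10.70 inHg/min × 3386.39 Pa/inHg ÷ 60 s/min = 603.906 Pa/s
603.906 Pa/s ÷ 133.322 Pa/mmHg × 3600 s/h = 16306.8 mmHg/h

1.631×10⁴ mmHg/h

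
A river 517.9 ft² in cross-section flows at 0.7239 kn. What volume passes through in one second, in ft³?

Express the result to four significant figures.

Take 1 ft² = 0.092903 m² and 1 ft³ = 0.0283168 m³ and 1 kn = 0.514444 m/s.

0.7239 kn × 0.514444 = 0.372406 m/s
517.9 ft² × 0.092903 = 48.1145 m²
V = v × A × t = 0.372406 m/s × 48.1145 m² × 1 s = 17.9181 m³
17.9181 m³ ÷ (0.0283168 m³/ft³) = 632.773 ft³

632.8 ft³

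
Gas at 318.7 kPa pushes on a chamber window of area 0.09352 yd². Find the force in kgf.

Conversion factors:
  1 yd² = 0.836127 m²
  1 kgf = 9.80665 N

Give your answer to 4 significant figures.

2541 kgf

318.7 kPa × 1000 → 318700 Pa
0.09352 yd² × 0.836127 → 0.0781946 m²
F = P × A = 318700 Pa × 0.0781946 m² = 24920.6 N
24920.6 N ÷ (9.80665 N/kgf) = 2541.19 kgf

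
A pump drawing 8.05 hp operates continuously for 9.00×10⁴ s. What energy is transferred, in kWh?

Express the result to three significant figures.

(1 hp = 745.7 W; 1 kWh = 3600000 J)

150 kWh

8.05 hp × 745.7 = 6002.89 W
E = P × t = 6002.89 W × 90000 s = 5.4026×10⁸ J
5.4026×10⁸ J ÷ (3600000 J/kWh) = 150.072 kWh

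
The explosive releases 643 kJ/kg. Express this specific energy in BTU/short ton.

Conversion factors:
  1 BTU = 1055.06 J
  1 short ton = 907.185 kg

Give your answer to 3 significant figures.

643 kJ/kg × 1000 J/kJ = 643000 J/kg
643000 J/kg ÷ 1055.06 J/BTU × 907.185 kg/short ton = 552878 BTU/short ton

5.53×10⁵ BTU/short ton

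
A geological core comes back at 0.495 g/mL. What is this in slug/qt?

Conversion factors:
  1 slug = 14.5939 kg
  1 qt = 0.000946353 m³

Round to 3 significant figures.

0.0321 slug/qt

0.495 g/mL × 0.001 kg/g ÷ 10⁻⁶ m³/mL = 495 kg/m³
495 kg/m³ ÷ 14.5939 kg/slug × 0.000946353 m³/qt = 0.0320987 slug/qt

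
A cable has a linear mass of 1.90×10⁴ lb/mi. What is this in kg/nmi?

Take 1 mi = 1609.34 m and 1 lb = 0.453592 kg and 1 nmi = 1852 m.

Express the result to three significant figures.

1.90×10⁴ lb/mi × 0.453592 kg/lb ÷ 1609.34 m/mi = 5.35514 kg/m
5.35514 kg/m × 1852 m/nmi = 9917.72 kg/nmi

9920 kg/nmi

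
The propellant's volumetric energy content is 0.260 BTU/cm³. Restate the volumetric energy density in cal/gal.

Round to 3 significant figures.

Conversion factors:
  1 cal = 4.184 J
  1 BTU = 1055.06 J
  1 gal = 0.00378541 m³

0.260 BTU/cm³ × 1055.06 J/BTU ÷ 10⁻⁶ m³/cm³ = 2.74316×10⁸ J/m³
2.74316×10⁸ J/m³ ÷ 4.184 J/cal × 0.00378541 m³/gal = 248183 cal/gal

2.48×10⁵ cal/gal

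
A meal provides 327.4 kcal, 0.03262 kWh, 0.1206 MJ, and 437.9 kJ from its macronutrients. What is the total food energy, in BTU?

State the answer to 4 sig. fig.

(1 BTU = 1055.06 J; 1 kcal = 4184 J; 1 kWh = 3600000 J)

1939 BTU

327.4 kcal × 4184 = 1.36984×10⁶ J
0.03262 kWh × 3600000 = 117432 J
0.1206 MJ × 1000000 = 120600 J
437.9 kJ × 1000 = 437900 J
Combined: 1.36984×10⁶ + 117432 + 120600 + 437900 = 2.04577×10⁶ J
In BTU: 2.04577×10⁶ / 1055.06 = 1939.01 BTU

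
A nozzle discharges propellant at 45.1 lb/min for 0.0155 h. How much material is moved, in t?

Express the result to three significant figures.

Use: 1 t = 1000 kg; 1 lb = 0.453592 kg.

0.0190 t

45.1 lb/min → 0.34095 kg/s
0.0155 h → 55.8 s
m = ṁ × t = 0.34095 × 55.8 = 19.025 kg
In t: 19.025 / 1000 = 0.019025 t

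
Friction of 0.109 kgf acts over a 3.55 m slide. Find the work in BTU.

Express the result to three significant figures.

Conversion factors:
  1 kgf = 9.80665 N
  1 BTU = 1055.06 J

0.109 kgf × 9.80665 = 1.06892 N
W = F × d = 1.06892 N × 3.55 m = 3.79467 J
3.79467 J ÷ (1055.06 J/BTU) = 0.00359664 BTU

0.00360 BTU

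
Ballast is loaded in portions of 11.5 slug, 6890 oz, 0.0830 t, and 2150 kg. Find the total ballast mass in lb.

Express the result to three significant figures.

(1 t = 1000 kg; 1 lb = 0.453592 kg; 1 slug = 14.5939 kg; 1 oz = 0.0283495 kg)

5720 lb

11.5 slug × 14.5939 = 167.83 kg
6890 oz × 0.0283495 = 195.328 kg
0.0830 t × 1000 = 83 kg
2150 kg (already kg)
Sum: 167.83 + 195.328 + 83 + 2150 = 2596.16 kg
In lb: 2596.16 / 0.453592 = 5723.56 lb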